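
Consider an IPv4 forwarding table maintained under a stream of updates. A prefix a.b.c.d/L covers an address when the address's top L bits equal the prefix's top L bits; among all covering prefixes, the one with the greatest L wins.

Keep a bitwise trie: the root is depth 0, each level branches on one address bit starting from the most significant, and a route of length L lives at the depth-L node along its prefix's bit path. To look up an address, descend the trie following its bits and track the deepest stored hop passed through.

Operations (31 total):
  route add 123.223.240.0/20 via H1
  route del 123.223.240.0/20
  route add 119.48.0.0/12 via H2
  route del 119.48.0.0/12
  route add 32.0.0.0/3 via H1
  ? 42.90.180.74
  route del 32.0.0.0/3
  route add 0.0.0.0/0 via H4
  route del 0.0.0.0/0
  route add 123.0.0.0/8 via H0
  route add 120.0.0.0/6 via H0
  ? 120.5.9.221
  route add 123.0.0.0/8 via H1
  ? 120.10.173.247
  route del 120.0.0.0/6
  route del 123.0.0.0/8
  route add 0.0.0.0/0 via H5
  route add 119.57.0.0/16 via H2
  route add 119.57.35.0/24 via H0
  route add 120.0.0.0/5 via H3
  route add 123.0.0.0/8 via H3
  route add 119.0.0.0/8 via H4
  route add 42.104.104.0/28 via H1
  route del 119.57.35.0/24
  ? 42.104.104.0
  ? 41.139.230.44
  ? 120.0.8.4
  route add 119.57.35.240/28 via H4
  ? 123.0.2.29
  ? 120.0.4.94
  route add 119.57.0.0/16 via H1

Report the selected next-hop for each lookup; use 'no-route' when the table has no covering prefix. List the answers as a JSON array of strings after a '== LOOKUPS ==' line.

Apply in order:
  add 123.223.240.0/20 -> H1 at depth 20
  - 123.223.240.0/20 clear@20
  add 119.48.0.0/12 -> H2 at depth 12
  - 119.48.0.0/12 clear@12
  add 32.0.0.0/3 -> H1 at depth 3
  lookup 42.90.180.74: bits 001 walk d0:-→d1:-→d2:-→d3:H1 -> H1
  - 32.0.0.0/3 clear@3
  add 0.0.0.0/0 -> H4 at depth 0
  - 0.0.0.0/0 clear@0
  add 123.0.0.0/8 -> H0 at depth 8
  add 120.0.0.0/6 -> H0 at depth 6
  lookup 120.5.9.221: bits 011110 walk d0:-→d1:-→d2:-→d3:-→d4:-→d5:-→d6:H0 -> H0
  add 123.0.0.0/8 -> H1 at depth 8
  lookup 120.10.173.247: bits 011110 walk d0:-→d1:-→d2:-→d3:-→d4:-→d5:-→d6:H0 -> H0
  - 120.0.0.0/6 clear@6
  - 123.0.0.0/8 clear@8
  add 0.0.0.0/0 -> H5 at depth 0
  add 119.57.0.0/16 -> H2 at depth 16
  add 119.57.35.0/24 -> H0 at depth 24
  add 120.0.0.0/5 -> H3 at depth 5
  add 123.0.0.0/8 -> H3 at depth 8
  add 119.0.0.0/8 -> H4 at depth 8
  add 42.104.104.0/28 -> H1 at depth 28
  - 119.57.35.0/24 clear@24
  lookup 42.104.104.0: bits 0010101001101000011010000000 walk d0:H5→d1:-→d2:-→d3:-→d4:-→d5:-→d6:-→d7:-→d8:-→d9:-→d10:-→d11:-→d12:-→d13:-→d14:-→d15:-→d16:-→d17:-→d18:-→d19:-→d20:-→d21:-→d22:-→d23:-→d24:-→d25:-→d26:-→d27:-→d28:H1 -> H1
  lookup 41.139.230.44: bits 001010 walk d0:H5→d1:-→d2:-→d3:-→d4:-→d5:-→d6:- -> H5
  lookup 120.0.8.4: bits 011110 walk d0:H5→d1:-→d2:-→d3:-→d4:-→d5:H3→d6:- -> H3
  add 119.57.35.240/28 -> H4 at depth 28
  lookup 123.0.2.29: bits 01111011 walk d0:H5→d1:-→d2:-→d3:-→d4:-→d5:H3→d6:-→d7:-→d8:H3 -> H3
  lookup 120.0.4.94: bits 011110 walk d0:H5→d1:-→d2:-→d3:-→d4:-→d5:H3→d6:- -> H3
  add 119.57.0.0/16 -> H1 at depth 16

== LOOKUPS ==
["H1","H0","H0","H1","H5","H3","H3","H3"]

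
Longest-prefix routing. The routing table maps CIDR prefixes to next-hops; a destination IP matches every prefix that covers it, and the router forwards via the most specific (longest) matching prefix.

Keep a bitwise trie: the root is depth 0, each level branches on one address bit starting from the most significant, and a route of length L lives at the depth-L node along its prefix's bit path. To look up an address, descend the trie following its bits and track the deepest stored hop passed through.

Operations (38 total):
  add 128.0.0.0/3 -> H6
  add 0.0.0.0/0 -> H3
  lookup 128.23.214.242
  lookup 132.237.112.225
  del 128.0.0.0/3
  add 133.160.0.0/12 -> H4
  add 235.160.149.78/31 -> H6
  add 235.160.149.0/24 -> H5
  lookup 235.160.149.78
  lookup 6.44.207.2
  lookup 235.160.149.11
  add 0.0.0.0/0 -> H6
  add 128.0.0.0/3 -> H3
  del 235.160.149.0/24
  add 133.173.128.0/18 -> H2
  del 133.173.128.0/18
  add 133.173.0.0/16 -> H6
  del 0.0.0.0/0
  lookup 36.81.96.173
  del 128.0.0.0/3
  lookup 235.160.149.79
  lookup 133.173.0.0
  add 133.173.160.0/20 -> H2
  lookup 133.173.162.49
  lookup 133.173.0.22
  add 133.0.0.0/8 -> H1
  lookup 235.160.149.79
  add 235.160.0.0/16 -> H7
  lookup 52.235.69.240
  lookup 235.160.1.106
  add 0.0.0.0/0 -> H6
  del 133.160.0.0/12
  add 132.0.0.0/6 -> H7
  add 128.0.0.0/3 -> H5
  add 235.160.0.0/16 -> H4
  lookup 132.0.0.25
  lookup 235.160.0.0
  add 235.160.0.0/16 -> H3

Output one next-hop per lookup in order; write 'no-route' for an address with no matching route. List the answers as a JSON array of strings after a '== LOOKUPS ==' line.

Trace:
  add 128.0.0.0/3 -> H6 at depth 3
  add 0.0.0.0/0 -> H3 at depth 0
  Q 128.23.214.242: descend 100 ; hops seen [H3,H6] ; pick H6
  Q 132.237.112.225: descend 100 ; hops seen [H3,H6] ; pick H6
  - 128.0.0.0/3 clear@3
  add 133.160.0.0/12 -> H4 at depth 12
  add 235.160.149.78/31 -> H6 at depth 31
  add 235.160.149.0/24 -> H5 at depth 24
  Q 235.160.149.78: descend 1110101110100000100101010100111 ; hops seen [H3,H5,H6] ; pick H6
  Q 6.44.207.2: descend ε ; hops seen [H3] ; pick H3
  Q 235.160.149.11: descend 1110101110100000100101010 ; hops seen [H3,H5] ; pick H5
  add 0.0.0.0/0 -> H6 at depth 0
  add 128.0.0.0/3 -> H3 at depth 3
  - 235.160.149.0/24 clear@24
  add 133.173.128.0/18 -> H2 at depth 18
  - 133.173.128.0/18 clear@18
  add 133.173.0.0/16 -> H6 at depth 16
  - 0.0.0.0/0 clear@0
  Q 36.81.96.173: descend ε ; hops seen [∅] ; pick no-route
  - 128.0.0.0/3 clear@3
  Q 235.160.149.79: descend 1110101110100000100101010100111 ; hops seen [H6] ; pick H6
  Q 133.173.0.0: descend 1000010110101101 ; hops seen [H4,H6] ; pick H6
  add 133.173.160.0/20 -> H2 at depth 20
  Q 133.173.162.49: descend 10000101101011011010 ; hops seen [H4,H6,H2] ; pick H2
  Q 133.173.0.22: descend 1000010110101101 ; hops seen [H4,H6] ; pick H6
  add 133.0.0.0/8 -> H1 at depth 8
  Q 235.160.149.79: descend 1110101110100000100101010100111 ; hops seen [H6] ; pick H6
  add 235.160.0.0/16 -> H7 at depth 16
  Q 52.235.69.240: descend ε ; hops seen [∅] ; pick no-route
  Q 235.160.1.106: descend 1110101110100000 ; hops seen [H7] ; pick H7
  add 0.0.0.0/0 -> H6 at depth 0
  - 133.160.0.0/12 clear@12
  add 132.0.0.0/6 -> H7 at depth 6
  add 128.0.0.0/3 -> H5 at depth 3
  add 235.160.0.0/16 -> H4 at depth 16
  Q 132.0.0.25: descend 1000010 ; hops seen [H6,H5,H7] ; pick H7
  Q 235.160.0.0: descend 1110101110100000 ; hops seen [H6,H4] ; pick H4
  add 235.160.0.0/16 -> H3 at depth 16

== LOOKUPS ==
["H6","H6","H6","H3","H5","no-route","H6","H6","H2","H6","H6","no-route","H7","H7","H4"]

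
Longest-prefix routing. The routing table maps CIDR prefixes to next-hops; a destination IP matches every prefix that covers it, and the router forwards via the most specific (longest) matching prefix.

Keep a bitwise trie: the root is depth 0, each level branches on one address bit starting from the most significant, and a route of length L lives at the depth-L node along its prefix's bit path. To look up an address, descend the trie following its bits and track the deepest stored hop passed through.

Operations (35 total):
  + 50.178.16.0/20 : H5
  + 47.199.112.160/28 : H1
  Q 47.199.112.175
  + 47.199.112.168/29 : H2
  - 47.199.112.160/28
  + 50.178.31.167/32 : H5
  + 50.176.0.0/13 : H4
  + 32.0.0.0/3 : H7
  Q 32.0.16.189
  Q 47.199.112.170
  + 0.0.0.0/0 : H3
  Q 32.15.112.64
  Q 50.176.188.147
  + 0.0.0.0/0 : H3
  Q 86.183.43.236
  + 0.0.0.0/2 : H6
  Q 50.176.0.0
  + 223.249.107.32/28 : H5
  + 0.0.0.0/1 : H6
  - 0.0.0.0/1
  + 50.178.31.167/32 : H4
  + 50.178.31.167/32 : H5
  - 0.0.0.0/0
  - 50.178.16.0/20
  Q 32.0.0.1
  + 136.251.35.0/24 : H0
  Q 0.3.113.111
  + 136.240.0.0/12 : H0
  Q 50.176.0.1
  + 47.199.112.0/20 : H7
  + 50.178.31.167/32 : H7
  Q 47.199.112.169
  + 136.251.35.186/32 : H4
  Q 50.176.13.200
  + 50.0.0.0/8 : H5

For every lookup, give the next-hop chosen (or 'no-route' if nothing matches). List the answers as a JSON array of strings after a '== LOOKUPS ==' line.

Apply in order:
  add 50.178.16.0/20 -> H5 at depth 20
  add 47.199.112.160/28 -> H1 at depth 28
  Q 47.199.112.175: descend 0010111111000111011100001010 ; hops seen [H1] ; pick H1
  add 47.199.112.168/29 -> H2 at depth 29
  del 47.199.112.160/28 (clear depth 28)
  add 50.178.31.167/32 -> H5 at depth 32
  add 50.176.0.0/13 -> H4 at depth 13
  add 32.0.0.0/3 -> H7 at depth 3
  Q 32.0.16.189: descend 0010 ; hops seen [H7] ; pick H7
  Q 47.199.112.170: descend 00101111110001110111000010101 ; hops seen [H7,H2] ; pick H2
  add 0.0.0.0/0 -> H3 at depth 0
  Q 32.15.112.64: descend 0010 ; hops seen [H3,H7] ; pick H7
  Q 50.176.188.147: descend 00110010101100 ; hops seen [H3,H7,H4] ; pick H4
  add 0.0.0.0/0 -> H3 at depth 0
  Q 86.183.43.236: descend 0 ; hops seen [H3] ; pick H3
  add 0.0.0.0/2 -> H6 at depth 2
  Q 50.176.0.0: descend 00110010101100 ; hops seen [H3,H6,H7,H4] ; pick H4
  add 223.249.107.32/28 -> H5 at depth 28
  add 0.0.0.0/1 -> H6 at depth 1
  del 0.0.0.0/1 (clear depth 1)
  add 50.178.31.167/32 -> H4 at depth 32
  add 50.178.31.167/32 -> H5 at depth 32
  del 0.0.0.0/0 (clear depth 0)
  del 50.178.16.0/20 (clear depth 20)
  Q 32.0.0.1: descend 0010 ; hops seen [H6,H7] ; pick H7
  add 136.251.35.0/24 -> H0 at depth 24
  Q 0.3.113.111: descend 00 ; hops seen [H6] ; pick H6
  add 136.240.0.0/12 -> H0 at depth 12
  Q 50.176.0.1: descend 00110010101100 ; hops seen [H6,H7,H4] ; pick H4
  add 47.199.112.0/20 -> H7 at depth 20
  add 50.178.31.167/32 -> H7 at depth 32
  Q 47.199.112.169: descend 00101111110001110111000010101 ; hops seen [H6,H7,H7,H2] ; pick H2
  add 136.251.35.186/32 -> H4 at depth 32
  Q 50.176.13.200: descend 00110010101100 ; hops seen [H6,H7,H4] ; pick H4
  add 50.0.0.0/8 -> H5 at depth 8

== LOOKUPS ==
["H1","H7","H2","H7","H4","H3","H4","H7","H6","H4","H2","H4"]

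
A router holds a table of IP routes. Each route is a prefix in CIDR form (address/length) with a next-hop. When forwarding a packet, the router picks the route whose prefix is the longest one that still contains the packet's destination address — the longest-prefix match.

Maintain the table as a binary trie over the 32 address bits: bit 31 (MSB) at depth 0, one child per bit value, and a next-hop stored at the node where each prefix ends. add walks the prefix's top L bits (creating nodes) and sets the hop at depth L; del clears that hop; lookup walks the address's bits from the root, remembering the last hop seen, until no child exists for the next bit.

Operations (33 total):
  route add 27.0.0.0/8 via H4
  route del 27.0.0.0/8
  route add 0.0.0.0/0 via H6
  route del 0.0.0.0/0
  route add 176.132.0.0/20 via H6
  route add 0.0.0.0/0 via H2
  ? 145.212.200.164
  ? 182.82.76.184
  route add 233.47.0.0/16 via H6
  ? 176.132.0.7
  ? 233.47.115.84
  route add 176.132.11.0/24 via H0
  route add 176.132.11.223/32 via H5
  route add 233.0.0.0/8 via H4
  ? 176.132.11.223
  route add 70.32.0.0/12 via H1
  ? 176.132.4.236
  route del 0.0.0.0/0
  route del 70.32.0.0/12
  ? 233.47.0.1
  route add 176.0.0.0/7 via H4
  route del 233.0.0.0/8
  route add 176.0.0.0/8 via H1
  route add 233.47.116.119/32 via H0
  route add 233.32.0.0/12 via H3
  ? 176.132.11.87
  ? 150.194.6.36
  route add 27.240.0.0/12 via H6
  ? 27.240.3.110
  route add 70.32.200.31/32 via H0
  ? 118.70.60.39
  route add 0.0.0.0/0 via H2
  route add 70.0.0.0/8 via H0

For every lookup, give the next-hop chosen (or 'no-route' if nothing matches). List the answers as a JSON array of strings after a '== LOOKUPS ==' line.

Trace:
  + 27.0.0.0/8 (H4) depth=8
  del 27.0.0.0/8 (clear depth 8)
  + 0.0.0.0/0 (H6) depth=0
  del 0.0.0.0/0 (clear depth 0)
  + 176.132.0.0/20 (H6) depth=20
  + 0.0.0.0/0 (H2) depth=0
  Q 145.212.200.164: descend 10 ; hops seen [H2] ; pick H2
  Q 182.82.76.184: descend 10110 ; hops seen [H2] ; pick H2
  + 233.47.0.0/16 (H6) depth=16
  Q 176.132.0.7: descend 10110000100001000000 ; hops seen [H2,H6] ; pick H6
  Q 233.47.115.84: descend 1110100100101111 ; hops seen [H2,H6] ; pick H6
  + 176.132.11.0/24 (H0) depth=24
  + 176.132.11.223/32 (H5) depth=32
  + 233.0.0.0/8 (H4) depth=8
  Q 176.132.11.223: descend 10110000100001000000101111011111 ; hops seen [H2,H6,H0,H5] ; pick H5
  + 70.32.0.0/12 (H1) depth=12
  Q 176.132.4.236: descend 10110000100001000000 ; hops seen [H2,H6] ; pick H6
  del 0.0.0.0/0 (clear depth 0)
  del 70.32.0.0/12 (clear depth 12)
  Q 233.47.0.1: descend 1110100100101111 ; hops seen [H4,H6] ; pick H6
  + 176.0.0.0/7 (H4) depth=7
  del 233.0.0.0/8 (clear depth 8)
  + 176.0.0.0/8 (H1) depth=8
  + 233.47.116.119/32 (H0) depth=32
  + 233.32.0.0/12 (H3) depth=12
  Q 176.132.11.87: descend 101100001000010000001011 ; hops seen [H4,H1,H6,H0] ; pick H0
  Q 150.194.6.36: descend 10 ; hops seen [∅] ; pick no-route
  + 27.240.0.0/12 (H6) depth=12
  Q 27.240.3.110: descend 000110111111 ; hops seen [H6] ; pick H6
  + 70.32.200.31/32 (H0) depth=32
  Q 118.70.60.39: descend 01 ; hops seen [∅] ; pick no-route
  + 0.0.0.0/0 (H2) depth=0
  + 70.0.0.0/8 (H0) depth=8

== LOOKUPS ==
["H2","H2","H6","H6","H5","H6","H6","H0","no-route","H6","no-route"]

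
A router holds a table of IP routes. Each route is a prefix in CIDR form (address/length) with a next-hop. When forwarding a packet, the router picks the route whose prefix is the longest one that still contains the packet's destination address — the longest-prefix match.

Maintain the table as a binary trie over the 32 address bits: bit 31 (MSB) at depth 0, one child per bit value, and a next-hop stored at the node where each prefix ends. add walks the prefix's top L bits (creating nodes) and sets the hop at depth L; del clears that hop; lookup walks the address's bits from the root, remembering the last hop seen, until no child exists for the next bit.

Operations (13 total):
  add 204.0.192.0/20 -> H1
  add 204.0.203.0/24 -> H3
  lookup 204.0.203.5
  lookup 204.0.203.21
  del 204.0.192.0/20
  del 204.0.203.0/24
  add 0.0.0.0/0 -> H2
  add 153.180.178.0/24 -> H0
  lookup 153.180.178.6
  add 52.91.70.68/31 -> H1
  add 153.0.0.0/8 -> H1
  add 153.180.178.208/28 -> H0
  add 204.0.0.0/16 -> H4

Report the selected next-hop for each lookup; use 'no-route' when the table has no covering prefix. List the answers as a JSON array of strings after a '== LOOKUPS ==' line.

Trace:
  + 204.0.192.0/20 (H1) depth=20
  + 204.0.203.0/24 (H3) depth=24
  ? 204.0.203.5  path d0:-→d1:-→d2:-→d3:-→d4:-→d5:-→d6:-→d7:-→d8:-→d9:-→d10:-→d11:-→d12:-→d13:-→d14:-→d15:-→d16:-→d17:-→d18:-→d19:-→d20:H1→d21:-→d22:-→d23:-→d24:H3  best=H3
  ? 204.0.203.21  path d0:-→d1:-→d2:-→d3:-→d4:-→d5:-→d6:-→d7:-→d8:-→d9:-→d10:-→d11:-→d12:-→d13:-→d14:-→d15:-→d16:-→d17:-→d18:-→d19:-→d20:H1→d21:-→d22:-→d23:-→d24:H3  best=H3
  - 204.0.192.0/20 clear@20
  - 204.0.203.0/24 clear@24
  + 0.0.0.0/0 (H2) depth=0
  + 153.180.178.0/24 (H0) depth=24
  ? 153.180.178.6  path d0:H2→d1:-→d2:-→d3:-→d4:-→d5:-→d6:-→d7:-→d8:-→d9:-→d10:-→d11:-→d12:-→d13:-→d14:-→d15:-→d16:-→d17:-→d18:-→d19:-→d20:-→d21:-→d22:-→d23:-→d24:H0  best=H0
  + 52.91.70.68/31 (H1) depth=31
  + 153.0.0.0/8 (H1) depth=8
  + 153.180.178.208/28 (H0) depth=28
  + 204.0.0.0/16 (H4) depth=16

== LOOKUPS ==
["H3","H3","H0"]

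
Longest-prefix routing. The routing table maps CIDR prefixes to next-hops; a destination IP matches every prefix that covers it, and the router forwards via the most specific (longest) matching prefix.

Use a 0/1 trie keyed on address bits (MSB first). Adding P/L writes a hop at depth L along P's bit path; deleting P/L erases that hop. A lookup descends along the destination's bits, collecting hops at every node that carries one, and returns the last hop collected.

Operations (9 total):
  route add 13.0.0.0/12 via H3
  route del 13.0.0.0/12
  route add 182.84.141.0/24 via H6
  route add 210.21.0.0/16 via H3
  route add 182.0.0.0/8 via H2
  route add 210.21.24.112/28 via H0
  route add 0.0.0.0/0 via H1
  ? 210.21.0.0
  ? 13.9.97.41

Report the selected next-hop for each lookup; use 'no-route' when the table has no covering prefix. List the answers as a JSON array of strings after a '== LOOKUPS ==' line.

Process each operation:
  add 13.0.0.0/12 -> H3 at depth 12
  - 13.0.0.0/12 clear@12
  add 182.84.141.0/24 -> H6 at depth 24
  add 210.21.0.0/16 -> H3 at depth 16
  add 182.0.0.0/8 -> H2 at depth 8
  add 210.21.24.112/28 -> H0 at depth 28
  add 0.0.0.0/0 -> H1 at depth 0
  lookup 210.21.0.0: bits 1101001000010101000 walk d0:H1→d1:-→d2:-→d3:-→d4:-→d5:-→d6:-→d7:-→d8:-→d9:-→d10:-→d11:-→d12:-→d13:-→d14:-→d15:-→d16:H3→d17:-→d18:-→d19:- -> H3
  lookup 13.9.97.41: bits 000011010000 walk d0:H1→d1:-→d2:-→d3:-→d4:-→d5:-→d6:-→d7:-→d8:-→d9:-→d10:-→d11:-→d12:- -> H1

== LOOKUPS ==
["H3","H1"]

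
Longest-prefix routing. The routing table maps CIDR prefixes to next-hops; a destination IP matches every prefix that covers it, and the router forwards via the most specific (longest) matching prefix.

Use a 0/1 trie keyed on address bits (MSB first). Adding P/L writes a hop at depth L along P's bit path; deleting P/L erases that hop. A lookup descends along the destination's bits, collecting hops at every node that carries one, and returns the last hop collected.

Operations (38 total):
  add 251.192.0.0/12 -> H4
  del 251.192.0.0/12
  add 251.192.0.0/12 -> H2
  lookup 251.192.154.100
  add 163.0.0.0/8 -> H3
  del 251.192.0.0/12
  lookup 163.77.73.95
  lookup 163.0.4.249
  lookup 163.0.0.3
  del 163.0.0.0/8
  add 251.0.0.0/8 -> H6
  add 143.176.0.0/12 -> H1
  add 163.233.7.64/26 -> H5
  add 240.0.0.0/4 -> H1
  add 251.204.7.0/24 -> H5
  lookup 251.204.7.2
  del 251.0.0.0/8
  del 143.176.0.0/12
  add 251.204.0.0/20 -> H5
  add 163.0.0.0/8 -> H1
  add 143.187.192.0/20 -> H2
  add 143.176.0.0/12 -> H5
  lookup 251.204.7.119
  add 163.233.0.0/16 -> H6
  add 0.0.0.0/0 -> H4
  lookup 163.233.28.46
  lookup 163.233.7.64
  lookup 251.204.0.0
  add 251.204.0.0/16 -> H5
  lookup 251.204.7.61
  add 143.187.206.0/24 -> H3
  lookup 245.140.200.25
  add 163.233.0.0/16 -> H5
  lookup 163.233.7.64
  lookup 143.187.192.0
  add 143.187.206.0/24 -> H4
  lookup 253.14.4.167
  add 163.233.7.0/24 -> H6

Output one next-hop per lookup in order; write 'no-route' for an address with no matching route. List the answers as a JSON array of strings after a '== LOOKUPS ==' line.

Trace:
  add 251.192.0.0/12 -> H4 at depth 12
  - 251.192.0.0/12 clear@12
  add 251.192.0.0/12 -> H2 at depth 12
  Q 251.192.154.100: descend 111110111100 ; hops seen [H2] ; pick H2
  add 163.0.0.0/8 -> H3 at depth 8
  - 251.192.0.0/12 clear@12
  Q 163.77.73.95: descend 10100011 ; hops seen [H3] ; pick H3
  Q 163.0.4.249: descend 10100011 ; hops seen [H3] ; pick H3
  Q 163.0.0.3: descend 10100011 ; hops seen [H3] ; pick H3
  - 163.0.0.0/8 clear@8
  add 251.0.0.0/8 -> H6 at depth 8
  add 143.176.0.0/12 -> H1 at depth 12
  add 163.233.7.64/26 -> H5 at depth 26
  add 240.0.0.0/4 -> H1 at depth 4
  add 251.204.7.0/24 -> H5 at depth 24
  Q 251.204.7.2: descend 111110111100110000000111 ; hops seen [H1,H6,H5] ; pick H5
  - 251.0.0.0/8 clear@8
  - 143.176.0.0/12 clear@12
  add 251.204.0.0/20 -> H5 at depth 20
  add 163.0.0.0/8 -> H1 at depth 8
  add 143.187.192.0/20 -> H2 at depth 20
  add 143.176.0.0/12 -> H5 at depth 12
  Q 251.204.7.119: descend 111110111100110000000111 ; hops seen [H1,H5,H5] ; pick H5
  add 163.233.0.0/16 -> H6 at depth 16
  add 0.0.0.0/0 -> H4 at depth 0
  Q 163.233.28.46: descend 1010001111101001000 ; hops seen [H4,H1,H6] ; pick H6
  Q 163.233.7.64: descend 10100011111010010000011101 ; hops seen [H4,H1,H6,H5] ; pick H5
  Q 251.204.0.0: descend 111110111100110000000 ; hops seen [H4,H1,H5] ; pick H5
  add 251.204.0.0/16 -> H5 at depth 16
  Q 251.204.7.61: descend 111110111100110000000111 ; hops seen [H4,H1,H5,H5,H5] ; pick H5
  add 143.187.206.0/24 -> H3 at depth 24
  Q 245.140.200.25: descend 1111 ; hops seen [H4,H1] ; pick H1
  add 163.233.0.0/16 -> H5 at depth 16
  Q 163.233.7.64: descend 10100011111010010000011101 ; hops seen [H4,H1,H5,H5] ; pick H5
  Q 143.187.192.0: descend 10001111101110111100 ; hops seen [H4,H5,H2] ; pick H2
  add 143.187.206.0/24 -> H4 at depth 24
  Q 253.14.4.167: descend 11111 ; hops seen [H4,H1] ; pick H1
  add 163.233.7.0/24 -> H6 at depth 24

== LOOKUPS ==
["H2","H3","H3","H3","H5","H5","H6","H5","H5","H5","H1","H5","H2","H1"]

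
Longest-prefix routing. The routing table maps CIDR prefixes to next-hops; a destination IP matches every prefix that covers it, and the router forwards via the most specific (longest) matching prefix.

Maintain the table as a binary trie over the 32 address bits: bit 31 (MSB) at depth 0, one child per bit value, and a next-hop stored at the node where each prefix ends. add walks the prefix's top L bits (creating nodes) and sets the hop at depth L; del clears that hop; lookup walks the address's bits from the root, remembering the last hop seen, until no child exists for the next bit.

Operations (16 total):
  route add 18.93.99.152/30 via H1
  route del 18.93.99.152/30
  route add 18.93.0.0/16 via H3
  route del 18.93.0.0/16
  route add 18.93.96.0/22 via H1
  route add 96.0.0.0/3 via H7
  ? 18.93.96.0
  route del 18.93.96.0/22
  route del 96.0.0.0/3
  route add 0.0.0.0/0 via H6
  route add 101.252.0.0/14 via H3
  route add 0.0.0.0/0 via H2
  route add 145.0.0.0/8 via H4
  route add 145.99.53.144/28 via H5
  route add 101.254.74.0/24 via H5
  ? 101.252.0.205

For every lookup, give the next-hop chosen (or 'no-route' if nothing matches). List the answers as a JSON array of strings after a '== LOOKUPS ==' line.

Trace:
  add 18.93.99.152/30 -> H1 at depth 30
  del 18.93.99.152/30 (clear depth 30)
  add 18.93.0.0/16 -> H3 at depth 16
  del 18.93.0.0/16 (clear depth 16)
  add 18.93.96.0/22 -> H1 at depth 22
  add 96.0.0.0/3 -> H7 at depth 3
  ? 18.93.96.0  path d0:-→d1:-→d2:-→d3:-→d4:-→d5:-→d6:-→d7:-→d8:-→d9:-→d10:-→d11:-→d12:-→d13:-→d14:-→d15:-→d16:-→d17:-→d18:-→d19:-→d20:-→d21:-→d22:H1  best=H1
  del 18.93.96.0/22 (clear depth 22)
  del 96.0.0.0/3 (clear depth 3)
  add 0.0.0.0/0 -> H6 at depth 0
  add 101.252.0.0/14 -> H3 at depth 14
  add 0.0.0.0/0 -> H2 at depth 0
  add 145.0.0.0/8 -> H4 at depth 8
  add 145.99.53.144/28 -> H5 at depth 28
  add 101.254.74.0/24 -> H5 at depth 24
  ? 101.252.0.205  path d0:H2→d1:-→d2:-→d3:-→d4:-→d5:-→d6:-→d7:-→d8:-→d9:-→d10:-→d11:-→d12:-→d13:-→d14:H3  best=H3

== LOOKUPS ==
["H1","H3"]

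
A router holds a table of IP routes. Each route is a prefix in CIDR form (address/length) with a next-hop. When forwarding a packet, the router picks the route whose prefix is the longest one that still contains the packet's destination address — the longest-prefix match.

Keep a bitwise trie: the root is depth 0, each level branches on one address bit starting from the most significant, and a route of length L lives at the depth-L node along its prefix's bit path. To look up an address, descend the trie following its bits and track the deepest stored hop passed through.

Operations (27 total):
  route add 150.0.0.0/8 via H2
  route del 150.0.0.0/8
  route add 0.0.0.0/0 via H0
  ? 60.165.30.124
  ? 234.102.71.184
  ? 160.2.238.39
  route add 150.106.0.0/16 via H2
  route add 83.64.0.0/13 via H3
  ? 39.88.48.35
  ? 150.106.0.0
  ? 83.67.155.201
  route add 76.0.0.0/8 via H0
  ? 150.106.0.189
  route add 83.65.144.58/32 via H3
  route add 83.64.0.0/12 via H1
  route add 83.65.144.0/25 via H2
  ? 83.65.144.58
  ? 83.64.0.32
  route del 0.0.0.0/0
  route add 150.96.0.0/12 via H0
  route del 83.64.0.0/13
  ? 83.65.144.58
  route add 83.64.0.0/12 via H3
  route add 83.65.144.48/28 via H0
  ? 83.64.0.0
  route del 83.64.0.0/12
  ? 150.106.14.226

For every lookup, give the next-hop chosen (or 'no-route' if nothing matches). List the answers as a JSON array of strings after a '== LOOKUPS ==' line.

Apply in order:
  + 150.0.0.0/8 (H2) depth=8
  - 150.0.0.0/8 clear@8
  + 0.0.0.0/0 (H0) depth=0
  lookup 60.165.30.124: bits ε walk d0:H0 -> H0
  lookup 234.102.71.184: bits 1 walk d0:H0→d1:- -> H0
  lookup 160.2.238.39: bits 10 walk d0:H0→d1:-→d2:- -> H0
  + 150.106.0.0/16 (H2) depth=16
  + 83.64.0.0/13 (H3) depth=13
  lookup 39.88.48.35: bits 0 walk d0:H0→d1:- -> H0
  lookup 150.106.0.0: bits 1001011001101010 walk d0:H0→d1:-→d2:-→d3:-→d4:-→d5:-→d6:-→d7:-→d8:-→d9:-→d10:-→d11:-→d12:-→d13:-→d14:-→d15:-→d16:H2 -> H2
  lookup 83.67.155.201: bits 0101001101000 walk d0:H0→d1:-→d2:-→d3:-→d4:-→d5:-→d6:-→d7:-→d8:-→d9:-→d10:-→d11:-→d12:-→d13:H3 -> H3
  + 76.0.0.0/8 (H0) depth=8
  lookup 150.106.0.189: bits 1001011001101010 walk d0:H0→d1:-→d2:-→d3:-→d4:-→d5:-→d6:-→d7:-→d8:-→d9:-→d10:-→d11:-→d12:-→d13:-→d14:-→d15:-→d16:H2 -> H2
  + 83.65.144.58/32 (H3) depth=32
  + 83.64.0.0/12 (H1) depth=12
  + 83.65.144.0/25 (H2) depth=25
  lookup 83.65.144.58: bits 01010011010000011001000000111010 walk d0:H0→d1:-→d2:-→d3:-→d4:-→d5:-→d6:-→d7:-→d8:-→d9:-→d10:-→d11:-→d12:H1→d13:H3→d14:-→d15:-→d16:-→d17:-→d18:-→d19:-→d20:-→d21:-→d22:-→d23:-→d24:-→d25:H2→d26:-→d27:-→d28:-→d29:-→d30:-→d31:-→d32:H3 -> H3
  lookup 83.64.0.32: bits 010100110100000 walk d0:H0→d1:-→d2:-→d3:-→d4:-→d5:-→d6:-→d7:-→d8:-→d9:-→d10:-→d11:-→d12:H1→d13:H3→d14:-→d15:- -> H3
  - 0.0.0.0/0 clear@0
  + 150.96.0.0/12 (H0) depth=12
  - 83.64.0.0/13 clear@13
  lookup 83.65.144.58: bits 01010011010000011001000000111010 walk d0:-→d1:-→d2:-→d3:-→d4:-→d5:-→d6:-→d7:-→d8:-→d9:-→d10:-→d11:-→d12:H1→d13:-→d14:-→d15:-→d16:-→d17:-→d18:-→d19:-→d20:-→d21:-→d22:-→d23:-→d24:-→d25:H2→d26:-→d27:-→d28:-→d29:-→d30:-→d31:-→d32:H3 -> H3
  + 83.64.0.0/12 (H3) depth=12
  + 83.65.144.48/28 (H0) depth=28
  lookup 83.64.0.0: bits 010100110100000 walk d0:-→d1:-→d2:-→d3:-→d4:-→d5:-→d6:-→d7:-→d8:-→d9:-→d10:-→d11:-→d12:H3→d13:-→d14:-→d15:- -> H3
  - 83.64.0.0/12 clear@12
  lookup 150.106.14.226: bits 1001011001101010 walk d0:-→d1:-→d2:-→d3:-→d4:-→d5:-→d6:-→d7:-→d8:-→d9:-→d10:-→d11:-→d12:H0→d13:-→d14:-→d15:-→d16:H2 -> H2

== LOOKUPS ==
["H0","H0","H0","H0","H2","H3","H2","H3","H3","H3","H3","H2"]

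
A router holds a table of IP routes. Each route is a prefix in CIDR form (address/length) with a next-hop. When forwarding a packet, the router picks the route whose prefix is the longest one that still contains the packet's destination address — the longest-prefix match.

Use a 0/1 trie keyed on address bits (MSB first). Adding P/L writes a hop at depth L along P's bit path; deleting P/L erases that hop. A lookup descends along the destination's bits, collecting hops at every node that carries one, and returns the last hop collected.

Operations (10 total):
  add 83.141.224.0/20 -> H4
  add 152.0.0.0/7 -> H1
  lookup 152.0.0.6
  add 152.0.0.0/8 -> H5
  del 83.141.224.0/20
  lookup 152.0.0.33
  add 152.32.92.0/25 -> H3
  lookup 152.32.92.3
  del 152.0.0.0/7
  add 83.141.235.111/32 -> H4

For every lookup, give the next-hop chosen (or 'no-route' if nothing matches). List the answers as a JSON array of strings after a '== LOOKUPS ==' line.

Apply in order:
  add 83.141.224.0/20 -> H4 at depth 20
  add 152.0.0.0/7 -> H1 at depth 7
  ? 152.0.0.6  path d0:-→d1:-→d2:-→d3:-→d4:-→d5:-→d6:-→d7:H1  best=H1
  add 152.0.0.0/8 -> H5 at depth 8
  del 83.141.224.0/20 (clear depth 20)
  ? 152.0.0.33  path d0:-→d1:-→d2:-→d3:-→d4:-→d5:-→d6:-→d7:H1→d8:H5  best=H5
  add 152.32.92.0/25 -> H3 at depth 25
  ? 152.32.92.3  path d0:-→d1:-→d2:-→d3:-→d4:-→d5:-→d6:-→d7:H1→d8:H5→d9:-→d10:-→d11:-→d12:-→d13:-→d14:-→d15:-→d16:-→d17:-→d18:-→d19:-→d20:-→d21:-→d22:-→d23:-→d24:-→d25:H3  best=H3
  del 152.0.0.0/7 (clear depth 7)
  add 83.141.235.111/32 -> H4 at depth 32

== LOOKUPS ==
["H1","H5","H3"]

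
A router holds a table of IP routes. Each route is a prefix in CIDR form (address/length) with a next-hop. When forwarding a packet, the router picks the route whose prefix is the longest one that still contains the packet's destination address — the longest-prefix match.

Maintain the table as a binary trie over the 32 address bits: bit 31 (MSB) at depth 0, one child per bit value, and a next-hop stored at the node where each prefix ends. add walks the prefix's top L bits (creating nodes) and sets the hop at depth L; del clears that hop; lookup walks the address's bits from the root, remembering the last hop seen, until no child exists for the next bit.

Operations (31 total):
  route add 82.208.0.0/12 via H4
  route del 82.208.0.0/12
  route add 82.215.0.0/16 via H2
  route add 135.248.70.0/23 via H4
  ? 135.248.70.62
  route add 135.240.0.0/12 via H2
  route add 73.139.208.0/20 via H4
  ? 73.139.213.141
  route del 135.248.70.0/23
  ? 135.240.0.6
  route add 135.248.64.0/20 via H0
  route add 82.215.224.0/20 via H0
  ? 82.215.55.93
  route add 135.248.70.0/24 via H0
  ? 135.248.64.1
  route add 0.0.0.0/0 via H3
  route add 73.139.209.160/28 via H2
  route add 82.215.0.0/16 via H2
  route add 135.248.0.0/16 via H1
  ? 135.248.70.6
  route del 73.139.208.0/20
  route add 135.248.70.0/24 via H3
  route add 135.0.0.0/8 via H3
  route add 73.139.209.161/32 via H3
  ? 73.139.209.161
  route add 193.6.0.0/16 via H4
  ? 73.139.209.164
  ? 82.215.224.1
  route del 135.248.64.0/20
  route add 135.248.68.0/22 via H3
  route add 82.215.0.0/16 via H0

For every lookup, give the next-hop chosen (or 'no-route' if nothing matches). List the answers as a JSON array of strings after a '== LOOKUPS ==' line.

Process each operation:
  + 82.208.0.0/12 (H4) depth=12
  - 82.208.0.0/12 clear@12
  + 82.215.0.0/16 (H2) depth=16
  + 135.248.70.0/23 (H4) depth=23
  ? 135.248.70.62  path d0:-→d1:-→d2:-→d3:-→d4:-→d5:-→d6:-→d7:-→d8:-→d9:-→d10:-→d11:-→d12:-→d13:-→d14:-→d15:-→d16:-→d17:-→d18:-→d19:-→d20:-→d21:-→d22:-→d23:H4  best=H4
  + 135.240.0.0/12 (H2) depth=12
  + 73.139.208.0/20 (H4) depth=20
  ? 73.139.213.141  path d0:-→d1:-→d2:-→d3:-→d4:-→d5:-→d6:-→d7:-→d8:-→d9:-→d10:-→d11:-→d12:-→d13:-→d14:-→d15:-→d16:-→d17:-→d18:-→d19:-→d20:H4  best=H4
  - 135.248.70.0/23 clear@23
  ? 135.240.0.6  path d0:-→d1:-→d2:-→d3:-→d4:-→d5:-→d6:-→d7:-→d8:-→d9:-→d10:-→d11:-→d12:H2  best=H2
  + 135.248.64.0/20 (H0) depth=20
  + 82.215.224.0/20 (H0) depth=20
  ? 82.215.55.93  path d0:-→d1:-→d2:-→d3:-→d4:-→d5:-→d6:-→d7:-→d8:-→d9:-→d10:-→d11:-→d12:-→d13:-→d14:-→d15:-→d16:H2  best=H2
  + 135.248.70.0/24 (H0) depth=24
  ? 135.248.64.1  path d0:-→d1:-→d2:-→d3:-→d4:-→d5:-→d6:-→d7:-→d8:-→d9:-→d10:-→d11:-→d12:H2→d13:-→d14:-→d15:-→d16:-→d17:-→d18:-→d19:-→d20:H0→d21:-  best=H0
  + 0.0.0.0/0 (H3) depth=0
  + 73.139.209.160/28 (H2) depth=28
  + 82.215.0.0/16 (H2) depth=16
  + 135.248.0.0/16 (H1) depth=16
  ? 135.248.70.6  path d0:H3→d1:-→d2:-→d3:-→d4:-→d5:-→d6:-→d7:-→d8:-→d9:-→d10:-→d11:-→d12:H2→d13:-→d14:-→d15:-→d16:H1→d17:-→d18:-→d19:-→d20:H0→d21:-→d22:-→d23:-→d24:H0  best=H0
  - 73.139.208.0/20 clear@20
  + 135.248.70.0/24 (H3) depth=24
  + 135.0.0.0/8 (H3) depth=8
  + 73.139.209.161/32 (H3) depth=32
  ? 73.139.209.161  path d0:H3→d1:-→d2:-→d3:-→d4:-→d5:-→d6:-→d7:-→d8:-→d9:-→d10:-→d11:-→d12:-→d13:-→d14:-→d15:-→d16:-→d17:-→d18:-→d19:-→d20:-→d21:-→d22:-→d23:-→d24:-→d25:-→d26:-→d27:-→d28:H2→d29:-→d30:-→d31:-→d32:H3  best=H3
  + 193.6.0.0/16 (H4) depth=16
  ? 73.139.209.164  path d0:H3→d1:-→d2:-→d3:-→d4:-→d5:-→d6:-→d7:-→d8:-→d9:-→d10:-→d11:-→d12:-→d13:-→d14:-→d15:-→d16:-→d17:-→d18:-→d19:-→d20:-→d21:-→d22:-→d23:-→d24:-→d25:-→d26:-→d27:-→d28:H2→d29:-  best=H2
  ? 82.215.224.1  path d0:H3→d1:-→d2:-→d3:-→d4:-→d5:-→d6:-→d7:-→d8:-→d9:-→d10:-→d11:-→d12:-→d13:-→d14:-→d15:-→d16:H2→d17:-→d18:-→d19:-→d20:H0  best=H0
  - 135.248.64.0/20 clear@20
  + 135.248.68.0/22 (H3) depth=22
  + 82.215.0.0/16 (H0) depth=16

== LOOKUPS ==
["H4","H4","H2","H2","H0","H0","H3","H2","H0"]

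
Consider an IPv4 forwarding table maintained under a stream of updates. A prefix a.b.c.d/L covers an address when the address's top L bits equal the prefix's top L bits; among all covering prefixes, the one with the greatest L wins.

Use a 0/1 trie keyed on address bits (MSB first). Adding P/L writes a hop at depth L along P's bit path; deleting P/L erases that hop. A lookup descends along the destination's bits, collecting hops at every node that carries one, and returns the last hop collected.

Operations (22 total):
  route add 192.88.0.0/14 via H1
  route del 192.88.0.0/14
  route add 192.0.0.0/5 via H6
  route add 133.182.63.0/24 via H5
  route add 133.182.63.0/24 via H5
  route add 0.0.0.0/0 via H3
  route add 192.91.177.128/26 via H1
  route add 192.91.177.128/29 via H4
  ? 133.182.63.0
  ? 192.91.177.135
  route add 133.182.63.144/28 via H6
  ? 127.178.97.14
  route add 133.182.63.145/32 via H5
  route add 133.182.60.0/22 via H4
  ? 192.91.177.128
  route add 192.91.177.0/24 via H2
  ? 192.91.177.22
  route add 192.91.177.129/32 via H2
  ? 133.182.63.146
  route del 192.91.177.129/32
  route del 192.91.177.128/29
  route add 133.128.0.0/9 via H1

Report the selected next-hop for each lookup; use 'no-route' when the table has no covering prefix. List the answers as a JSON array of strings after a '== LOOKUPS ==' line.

Trace:
  add 192.88.0.0/14 -> H1 at depth 14
  - 192.88.0.0/14 clear@14
  add 192.0.0.0/5 -> H6 at depth 5
  add 133.182.63.0/24 -> H5 at depth 24
  add 133.182.63.0/24 -> H5 at depth 24
  add 0.0.0.0/0 -> H3 at depth 0
  add 192.91.177.128/26 -> H1 at depth 26
  add 192.91.177.128/29 -> H4 at depth 29
  Q 133.182.63.0: descend 100001011011011000111111 ; hops seen [H3,H5] ; pick H5
  Q 192.91.177.135: descend 11000000010110111011000110000 ; hops seen [H3,H6,H1,H4] ; pick H4
  add 133.182.63.144/28 -> H6 at depth 28
  Q 127.178.97.14: descend ε ; hops seen [H3] ; pick H3
  add 133.182.63.145/32 -> H5 at depth 32
  add 133.182.60.0/22 -> H4 at depth 22
  Q 192.91.177.128: descend 11000000010110111011000110000 ; hops seen [H3,H6,H1,H4] ; pick H4
  add 192.91.177.0/24 -> H2 at depth 24
  Q 192.91.177.22: descend 110000000101101110110001 ; hops seen [H3,H6,H2] ; pick H2
  add 192.91.177.129/32 -> H2 at depth 32
  Q 133.182.63.146: descend 100001011011011000111111100100 ; hops seen [H3,H4,H5,H6] ; pick H6
  - 192.91.177.129/32 clear@32
  - 192.91.177.128/29 clear@29
  add 133.128.0.0/9 -> H1 at depth 9

== LOOKUPS ==
["H5","H4","H3","H4","H2","H6"]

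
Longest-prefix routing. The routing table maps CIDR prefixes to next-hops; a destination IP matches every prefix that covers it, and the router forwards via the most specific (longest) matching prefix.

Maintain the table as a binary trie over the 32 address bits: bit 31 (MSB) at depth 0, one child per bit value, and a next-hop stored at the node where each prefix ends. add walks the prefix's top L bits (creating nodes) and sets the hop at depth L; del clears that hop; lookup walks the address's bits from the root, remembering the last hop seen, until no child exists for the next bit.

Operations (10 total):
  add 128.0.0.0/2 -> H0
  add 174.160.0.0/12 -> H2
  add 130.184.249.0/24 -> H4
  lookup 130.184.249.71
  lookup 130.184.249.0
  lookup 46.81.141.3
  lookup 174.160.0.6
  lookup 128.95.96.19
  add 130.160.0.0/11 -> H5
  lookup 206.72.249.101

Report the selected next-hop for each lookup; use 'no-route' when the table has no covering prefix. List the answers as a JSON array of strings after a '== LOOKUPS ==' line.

Process each operation:
  + 128.0.0.0/2 (H0) depth=2
  + 174.160.0.0/12 (H2) depth=12
  + 130.184.249.0/24 (H4) depth=24
  ? 130.184.249.71  path d0:-→d1:-→d2:H0→d3:-→d4:-→d5:-→d6:-→d7:-→d8:-→d9:-→d10:-→d11:-→d12:-→d13:-→d14:-→d15:-→d16:-→d17:-→d18:-→d19:-→d20:-→d21:-→d22:-→d23:-→d24:H4  best=H4
  ? 130.184.249.0  path d0:-→d1:-→d2:H0→d3:-→d4:-→d5:-→d6:-→d7:-→d8:-→d9:-→d10:-→d11:-→d12:-→d13:-→d14:-→d15:-→d16:-→d17:-→d18:-→d19:-→d20:-→d21:-→d22:-→d23:-→d24:H4  best=H4
  ? 46.81.141.3  path d0:-  best=no-route
  ? 174.160.0.6  path d0:-→d1:-→d2:H0→d3:-→d4:-→d5:-→d6:-→d7:-→d8:-→d9:-→d10:-→d11:-→d12:H2  best=H2
  ? 128.95.96.19  path d0:-→d1:-→d2:H0→d3:-→d4:-→d5:-→d6:-  best=H0
  + 130.160.0.0/11 (H5) depth=11
  ? 206.72.249.101  path d0:-→d1:-  best=no-route

== LOOKUPS ==
["H4","H4","no-route","H2","H0","no-route"]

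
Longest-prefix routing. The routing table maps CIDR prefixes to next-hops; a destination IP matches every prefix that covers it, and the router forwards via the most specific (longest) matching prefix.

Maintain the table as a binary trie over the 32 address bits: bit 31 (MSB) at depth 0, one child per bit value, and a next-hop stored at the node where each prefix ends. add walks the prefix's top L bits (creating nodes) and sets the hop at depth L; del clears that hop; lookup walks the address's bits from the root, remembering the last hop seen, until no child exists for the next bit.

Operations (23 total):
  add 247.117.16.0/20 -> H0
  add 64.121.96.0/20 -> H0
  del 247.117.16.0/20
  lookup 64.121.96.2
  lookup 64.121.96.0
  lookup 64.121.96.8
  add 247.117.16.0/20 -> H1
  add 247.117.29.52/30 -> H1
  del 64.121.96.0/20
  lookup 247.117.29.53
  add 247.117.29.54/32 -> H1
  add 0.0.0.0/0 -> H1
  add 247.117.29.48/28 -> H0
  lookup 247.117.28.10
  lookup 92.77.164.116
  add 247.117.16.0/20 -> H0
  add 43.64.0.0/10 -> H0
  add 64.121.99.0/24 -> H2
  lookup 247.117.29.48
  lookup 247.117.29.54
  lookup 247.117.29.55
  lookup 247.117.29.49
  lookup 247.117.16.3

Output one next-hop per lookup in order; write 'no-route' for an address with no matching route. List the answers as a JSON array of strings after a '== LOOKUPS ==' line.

Trace:
  + 247.117.16.0/20 (H0) depth=20
  + 64.121.96.0/20 (H0) depth=20
  del 247.117.16.0/20 (clear depth 20)
  ? 64.121.96.2  path d0:-→d1:-→d2:-→d3:-→d4:-→d5:-→d6:-→d7:-→d8:-→d9:-→d10:-→d11:-→d12:-→d13:-→d14:-→d15:-→d16:-→d17:-→d18:-→d19:-→d20:H0  best=H0
  ? 64.121.96.0  path d0:-→d1:-→d2:-→d3:-→d4:-→d5:-→d6:-→d7:-→d8:-→d9:-→d10:-→d11:-→d12:-→d13:-→d14:-→d15:-→d16:-→d17:-→d18:-→d19:-→d20:H0  best=H0
  ? 64.121.96.8  path d0:-→d1:-→d2:-→d3:-→d4:-→d5:-→d6:-→d7:-→d8:-→d9:-→d10:-→d11:-→d12:-→d13:-→d14:-→d15:-→d16:-→d17:-→d18:-→d19:-→d20:H0  best=H0
  + 247.117.16.0/20 (H1) depth=20
  + 247.117.29.52/30 (H1) depth=30
  del 64.121.96.0/20 (clear depth 20)
  ? 247.117.29.53  path d0:-→d1:-→d2:-→d3:-→d4:-→d5:-→d6:-→d7:-→d8:-→d9:-→d10:-→d11:-→d12:-→d13:-→d14:-→d15:-→d16:-→d17:-→d18:-→d19:-→d20:H1→d21:-→d22:-→d23:-→d24:-→d25:-→d26:-→d27:-→d28:-→d29:-→d30:H1  best=H1
  + 247.117.29.54/32 (H1) depth=32
  + 0.0.0.0/0 (H1) depth=0
  + 247.117.29.48/28 (H0) depth=28
  ? 247.117.28.10  path d0:H1→d1:-→d2:-→d3:-→d4:-→d5:-→d6:-→d7:-→d8:-→d9:-→d10:-→d11:-→d12:-→d13:-→d14:-→d15:-→d16:-→d17:-→d18:-→d19:-→d20:H1→d21:-→d22:-→d23:-  best=H1
  ? 92.77.164.116  path d0:H1→d1:-→d2:-→d3:-  best=H1
  + 247.117.16.0/20 (H0) depth=20
  + 43.64.0.0/10 (H0) depth=10
  + 64.121.99.0/24 (H2) depth=24
  ? 247.117.29.48  path d0:H1→d1:-→d2:-→d3:-→d4:-→d5:-→d6:-→d7:-→d8:-→d9:-→d10:-→d11:-→d12:-→d13:-→d14:-→d15:-→d16:-→d17:-→d18:-→d19:-→d20:H0→d21:-→d22:-→d23:-→d24:-→d25:-→d26:-→d27:-→d28:H0→d29:-  best=H0
  ? 247.117.29.54  path d0:H1→d1:-→d2:-→d3:-→d4:-→d5:-→d6:-→d7:-→d8:-→d9:-→d10:-→d11:-→d12:-→d13:-→d14:-→d15:-→d16:-→d17:-→d18:-→d19:-→d20:H0→d21:-→d22:-→d23:-→d24:-→d25:-→d26:-→d27:-→d28:H0→d29:-→d30:H1→d31:-→d32:H1  best=H1
  ? 247.117.29.55  path d0:H1→d1:-→d2:-→d3:-→d4:-→d5:-→d6:-→d7:-→d8:-→d9:-→d10:-→d11:-→d12:-→d13:-→d14:-→d15:-→d16:-→d17:-→d18:-→d19:-→d20:H0→d21:-→d22:-→d23:-→d24:-→d25:-→d26:-→d27:-→d28:H0→d29:-→d30:H1→d31:-  best=H1
  ? 247.117.29.49  path d0:H1→d1:-→d2:-→d3:-→d4:-→d5:-→d6:-→d7:-→d8:-→d9:-→d10:-→d11:-→d12:-→d13:-→d14:-→d15:-→d16:-→d17:-→d18:-→d19:-→d20:H0→d21:-→d22:-→d23:-→d24:-→d25:-→d26:-→d27:-→d28:H0→d29:-  best=H0
  ? 247.117.16.3  path d0:H1→d1:-→d2:-→d3:-→d4:-→d5:-→d6:-→d7:-→d8:-→d9:-→d10:-→d11:-→d12:-→d13:-→d14:-→d15:-→d16:-→d17:-→d18:-→d19:-→d20:H0  best=H0

== LOOKUPS ==
["H0","H0","H0","H1","H1","H1","H0","H1","H1","H0","H0"]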